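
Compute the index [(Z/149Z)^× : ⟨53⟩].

2

Since 53 ∈ (Z/149Z)^×, its order divides φ(149) = 149 − 1 = 148 = 2^2 · 37.
Divisors of 148: 1, 2, 4, 37, 74, 148.
Test each divisor d:
53^1 ≡ 53
53^2 ≡ 127
53^4 ≡ 37
53^37 ≡ 148
53^74 ≡ 1
So ord_149(53) = 74, hence |⟨53⟩| = 74.
The index is φ(149) / ord(53) = 148 / 74 = 2.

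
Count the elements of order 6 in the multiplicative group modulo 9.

2

φ(9) = φ(3^2) = 3·(3−1) = 6 = 2 · 3.
(Z/9Z)^× is cyclic (|G| = 6); a cyclic group of order m has exactly φ(d) elements of each order d | m, and none otherwise.
6 = 2 · 3 divides 6, and φ(6) = 2.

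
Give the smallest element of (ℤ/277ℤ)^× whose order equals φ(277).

5

φ(277) = 277 − 1 = 276 = 2^2 · 3 · 23.
g is a primitive root iff g^(276/q) ≢ 1 (mod 277) for each prime q ∈ {2, 3, 23}.
g = 2: 2^138 ≡ 276; 2^92 ≡ 1 — hits 1, so not a primitive root.
g = 3: 3^138 ≡ 1 — hits 1, so not a primitive root.
g = 4: 4^138 ≡ 1 — hits 1, so not a primitive root.
g = 5: 5^138 ≡ 276; 5^92 ≡ 116; 5^12 ≡ 27 — none is 1, so 5 is a primitive root.
Hence the least primitive root of 277 is 5.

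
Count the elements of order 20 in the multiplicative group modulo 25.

8

φ(25) = φ(5^2) = 5·(5−1) = 20 = 2^2 · 5.
Since (Z/25Z)^× is cyclic of order 20, the number of elements of order d is φ(d) when d | 20 and 0 otherwise.
20 = 2^2 · 5 divides 20, and φ(20) = 8.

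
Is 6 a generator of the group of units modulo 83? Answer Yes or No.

φ(83) = 83 − 1 = 82 = 2 · 41.
6 is a primitive root mod 83 iff 6^(φ(83)/q) ≢ 1 for every prime q | φ(83), i.e. q ∈ {2, 41}.
6^41 ≡ 82 (mod 83)  [q = 2: ≢ 1 ✓]
6^2 ≡ 36 (mod 83)  [q = 41: ≢ 1 ✓]
None equal 1, so ord_83(6) = 82: 6 is a primitive root.

Yes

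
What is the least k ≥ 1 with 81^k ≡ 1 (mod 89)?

22

ord(81) | φ(89) = 89 − 1 = 88 = 2^3 · 11.
Divisors of 88: 1, 2, 4, 8, 11, 22, 44, 88.
Evaluate successive powers at the divisors of 88:
81^1 ≡ 81
81^2 ≡ 64
81^4 ≡ 2
81^8 ≡ 4
81^11 ≡ 88
81^22 ≡ 1
Hence ord(81) = 22.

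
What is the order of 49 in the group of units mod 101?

50

The order of 49 must divide φ(101) = 101 − 1 = 100 = 2^2 · 5^2.
Divisors of 100: 1, 2, 4, 5, 10, 20, 25, 50, 100.
Check 49^d mod 101 for each divisor in increasing order:
49^1 ≡ 49 (mod 101)
49^2 ≡ 78 (mod 101)
49^4 ≡ 24 (mod 101)
49^5 ≡ 65 (mod 101)
49^10 ≡ 84 (mod 101)
49^20 ≡ 87 (mod 101)
49^25 ≡ 100 (mod 101)
49^50 ≡ 1 (mod 101) ✓
Therefore the multiplicative order of 49 modulo 101 is 50.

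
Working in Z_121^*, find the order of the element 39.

110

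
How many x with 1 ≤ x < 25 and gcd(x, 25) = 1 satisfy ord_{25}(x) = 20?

φ(25) = φ(5^2) = 5·(5−1) = 20 = 2^2 · 5.
(Z/25Z)^× is cyclic (|G| = 20); a cyclic group of order m has exactly φ(d) elements of each order d | m, and none otherwise.
20 = 2^2 · 5 divides 20, and φ(20) = 8.

8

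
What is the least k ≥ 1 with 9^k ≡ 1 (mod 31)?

15

By Lagrange's theorem, ord_31(9) divides φ(31) = 31 − 1 = 30 = 2 · 3 · 5.
Divisors of 30: 1, 2, 3, 5, 6, 10, 15, 30.
Compute 9^d (mod 31) for the divisors d until we hit 1:
9^1 ≡ 9 (mod 31)
9^2 ≡ 19 (mod 31)
9^3 ≡ 16 (mod 31)
9^5 ≡ 25 (mod 31)
9^6 ≡ 8 (mod 31)
9^10 ≡ 5 (mod 31)
9^15 ≡ 1 (mod 31) ✓
The smallest such exponent is 15, so the order of 9 is 15.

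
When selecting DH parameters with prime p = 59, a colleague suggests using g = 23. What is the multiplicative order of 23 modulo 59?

Since 23 ∈ (Z/59Z)^×, its order divides φ(59) = 59 − 1 = 58 = 2 · 29.
Divisors of 58: 1, 2, 29, 58.
Evaluate successive powers at the divisors of 58:
23^1 ≡ 23
23^2 ≡ 57
23^29 ≡ 58
23^58 ≡ 1
The smallest such exponent is 58, so the order of 23 is 58.

58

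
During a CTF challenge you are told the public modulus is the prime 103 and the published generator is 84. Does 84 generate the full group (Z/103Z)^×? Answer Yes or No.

Yes

φ(103) = 103 − 1 = 102 = 2 · 3 · 17.
84 is a primitive root mod 103 iff 84^(φ(103)/q) ≢ 1 for every prime q | φ(103), i.e. q ∈ {2, 3, 17}.
84^51 ≡ 102 (mod 103)  [q = 2: ≢ 1 ✓]
84^34 ≡ 46 (mod 103)  [q = 3: ≢ 1 ✓]
84^6 ≡ 13 (mod 103)  [q = 17: ≢ 1 ✓]
All checks pass, so 84 has order 102 and is a primitive root modulo 103.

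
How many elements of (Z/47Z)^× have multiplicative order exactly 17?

φ(47) = 47 − 1 = 46 = 2 · 23.
Since (Z/47Z)^× is cyclic of order 46, the number of elements of order d is φ(d) when d | 46 and 0 otherwise.
Here 46 is not a multiple of 17, so there are no elements of order 17.

0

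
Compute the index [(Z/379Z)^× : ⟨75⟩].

1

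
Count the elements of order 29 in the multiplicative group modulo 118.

28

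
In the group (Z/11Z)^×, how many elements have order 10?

4

φ(11) = 11 − 1 = 10 = 2 · 5.
In a cyclic group of order 10, there are φ(d) elements of order d for each divisor d of 10, and zero for non-divisors.
10 = 2 · 5 divides 10, and φ(10) = 4.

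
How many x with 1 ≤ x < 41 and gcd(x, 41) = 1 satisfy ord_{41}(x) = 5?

φ(41) = 41 − 1 = 40 = 2^3 · 5.
Since (Z/41Z)^× is cyclic of order 40, the number of elements of order d is φ(d) when d | 40 and 0 otherwise.
5 | 40, and φ(5) = 5 − 1 = 4.

4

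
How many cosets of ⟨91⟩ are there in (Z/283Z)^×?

2

Since 91 ∈ (Z/283Z)^×, its order divides φ(283) = 283 − 1 = 282 = 2 · 3 · 47.
Divisors of 282: 1, 2, 3, 6, 47, 94, 141, 282.
Check 91^d mod 283 for each divisor in increasing order:
91^1 ≡ 91 (mod 283)
91^2 ≡ 74 (mod 283)
91^3 ≡ 225 (mod 283)
91^6 ≡ 251 (mod 283)
91^47 ≡ 44 (mod 283)
91^94 ≡ 238 (mod 283)
91^141 ≡ 1 (mod 283) ✓
Thus |⟨91⟩| = ord(91) = 141.
The index is φ(283) / ord(91) = 282 / 141 = 2.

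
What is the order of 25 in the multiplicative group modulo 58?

7

By Lagrange's theorem, ord_58(25) divides φ(58) = φ(2)·φ(29) = 1·28 = 28 = 2^2 · 7.
Divisors of 28: 1, 2, 4, 7, 14, 28.
Test each divisor d:
25^1 ≡ 25 (mod 58)
25^2 ≡ 45 (mod 58)
25^4 ≡ 53 (mod 58)
25^7 ≡ 1 (mod 58) ✓
So ord_58(25) = 7.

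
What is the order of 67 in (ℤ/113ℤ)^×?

112

ord(67) | φ(113) = 113 − 1 = 112 = 2^4 · 7.
Divisors of 112: 1, 2, 4, 7, 8, 14, 16, 28, 56, 112.
Compute 67^d (mod 113) for the divisors d until we hit 1:
67^1 ≡ 67 (mod 113)
67^2 ≡ 82 (mod 113)
67^4 ≡ 57 (mod 113)
67^7 ≡ 35 (mod 113)
67^8 ≡ 85 (mod 113)
67^14 ≡ 95 (mod 113)
67^16 ≡ 106 (mod 113)
67^28 ≡ 98 (mod 113)
67^56 ≡ 112 (mod 113)
67^112 ≡ 1 (mod 113) ✓
The smallest such exponent is 112, so the order of 67 is 112.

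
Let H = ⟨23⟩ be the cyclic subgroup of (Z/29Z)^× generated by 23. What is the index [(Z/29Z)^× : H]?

The order of 23 must divide φ(29) = 29 − 1 = 28 = 2^2 · 7.
Divisors of 28: 1, 2, 4, 7, 14, 28.
Check 23^d mod 29 for each divisor in increasing order:
23^1 ≡ 23 (mod 29)
23^2 ≡ 7 (mod 29)
23^4 ≡ 20 (mod 29)
23^7 ≡ 1 (mod 29) ✓
The order of 23 is 7, so the subgroup it generates has 7 elements.
Index = |(Z/29Z)^×| / |⟨23⟩| = 28 / 7 = 4.

4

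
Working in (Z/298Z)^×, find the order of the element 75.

The order of 75 must divide φ(298) = φ(2)·φ(149) = 1·148 = 148 = 2^2 · 37.
Divisors of 148: 1, 2, 4, 37, 74, 148.
Test each divisor d:
75^1 ≡ 75
75^2 ≡ 261
75^4 ≡ 177
75^37 ≡ 193
75^74 ≡ 297
75^148 ≡ 1
Therefore the multiplicative order of 75 modulo 298 is 148.

148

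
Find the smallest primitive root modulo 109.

6

φ(109) = 109 − 1 = 108 = 2^2 · 3^3.
Test candidates g = 2, 3, … against the prime factors q ∈ {2, 3} of φ(109): g is a generator iff g^(108/q) ≢ 1 for every such q.
g = 2: 2^54 ≡ 108; 2^36 ≡ 1 — hits 1, so not a primitive root.
g = 3: 3^54 ≡ 1 — hits 1, so not a primitive root.
g = 4: 4^54 ≡ 1 — hits 1, so not a primitive root.
g = 5: 5^54 ≡ 1 — hits 1, so not a primitive root.
g = 6: 6^54 ≡ 108; 6^36 ≡ 63 — none is 1, so 6 is a primitive root.
So 6 is the smallest generator of (Z/109Z)^×.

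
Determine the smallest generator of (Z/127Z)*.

3

φ(127) = 127 − 1 = 126 = 2 · 3^2 · 7.
Test candidates g = 2, 3, … against the prime factors q ∈ {2, 3, 7} of φ(127): g is a generator iff g^(126/q) ≢ 1 for every such q.
g = 2: 2^63 ≡ 1 — hits 1, so not a primitive root.
g = 3: 3^63 ≡ 126; 3^42 ≡ 107; 3^18 ≡ 4 — none is 1, so 3 is a primitive root.
Hence the least primitive root of 127 is 3.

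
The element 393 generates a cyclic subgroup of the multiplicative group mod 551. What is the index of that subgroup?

Since 393 ∈ (Z/551Z)^×, its order divides φ(551) = φ(19·29) = (19−1)·(29−1) = 18·28 = 504 = 2^3 · 3^2 · 7.
Divisors of 504: 1, 2, 3, 4, 6, 7, 8, 9, 12, 14, 18, 21, 24, 28, 36, 42, 56, 63, 72, 84, 126, 168, 252, 504.
Compute 393^d (mod 551) for the divisors d until we hit 1:
393^1 ≡ 393 (mod 551)
393^2 ≡ 169 (mod 551)
393^3 ≡ 297 (mod 551)
393^4 ≡ 460 (mod 551)
393^6 ≡ 49 (mod 551)
393^7 ≡ 523 (mod 551)
393^8 ≡ 16 (mod 551)
393^9 ≡ 227 (mod 551)
393^12 ≡ 197 (mod 551)
393^14 ≡ 233 (mod 551)
393^18 ≡ 286 (mod 551)
393^21 ≡ 88 (mod 551)
393^24 ≡ 239 (mod 551)
393^28 ≡ 291 (mod 551)
393^36 ≡ 248 (mod 551)
393^42 ≡ 30 (mod 551)
393^56 ≡ 378 (mod 551)
393^63 ≡ 436 (mod 551)
393^72 ≡ 343 (mod 551)
393^84 ≡ 349 (mod 551)
393^126 ≡ 1 (mod 551) ✓
Thus |⟨393⟩| = ord(393) = 126.
The index is φ(551) / ord(393) = 504 / 126 = 4.

4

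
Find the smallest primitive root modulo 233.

φ(233) = 233 − 1 = 232 = 2^3 · 29.
g is a primitive root iff g^(232/q) ≢ 1 (mod 233) for each prime q ∈ {2, 29}.
g = 2: 2^116 ≡ 1 — hits 1, so not a primitive root.
g = 3: 3^116 ≡ 232; 3^8 ≡ 37 — none is 1, so 3 is a primitive root.
So 3 is the smallest generator of (Z/233Z)^×.

3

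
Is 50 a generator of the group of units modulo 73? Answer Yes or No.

No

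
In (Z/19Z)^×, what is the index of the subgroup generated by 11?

Since 11 ∈ (Z/19Z)^×, its order divides φ(19) = 19 − 1 = 18 = 2 · 3^2.
Divisors of 18: 1, 2, 3, 6, 9, 18.
Test each divisor d:
11^1 ≡ 11 (mod 19)
11^2 ≡ 7 (mod 19)
11^3 ≡ 1 (mod 19) ✓
Thus |⟨11⟩| = ord(11) = 3.
Index = |(Z/19Z)^×| / |⟨11⟩| = 18 / 3 = 6.

6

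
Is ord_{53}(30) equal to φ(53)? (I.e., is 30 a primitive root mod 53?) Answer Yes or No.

No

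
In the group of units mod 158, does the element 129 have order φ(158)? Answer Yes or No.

φ(158) = φ(2)·φ(79) = 1·78 = 78 = 2 · 3 · 13.
Test 129^(78/q) mod 158 for each prime factor q of 78:
129^39 ≡ 1 (mod 158)  [q = 2: ≡ 1 ✗]
129^26 ≡ 55 (mod 158)  [q = 3: ≢ 1 ✓]
129^6 ≡ 89 (mod 158)  [q = 13: ≢ 1 ✓]
129^39 ≡ 1 shows ord(129) | 39, strictly less than φ(158); not a primitive root.

No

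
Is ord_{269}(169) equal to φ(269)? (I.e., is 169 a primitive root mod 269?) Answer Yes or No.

φ(269) = 269 − 1 = 268 = 2^2 · 67.
Test 169^(268/q) mod 269 for each prime factor q of 268:
169^134 ≡ 1 (mod 269)  [q = 2: ≡ 1 ✗]
169^4 ≡ 57 (mod 269)  [q = 67: ≢ 1 ✓]
Since 169^134 ≡ 1, the order of 169 divides 134 < 268, so 169 is not a primitive root.

No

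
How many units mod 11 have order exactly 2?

φ(11) = 11 − 1 = 10 = 2 · 5.
In a cyclic group of order 10, there are φ(d) elements of order d for each divisor d of 10, and zero for non-divisors.
2 | 10, and φ(2) = 2 − 1 = 1.

1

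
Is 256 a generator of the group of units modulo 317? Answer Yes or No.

φ(317) = 317 − 1 = 316 = 2^2 · 79.
256 is a primitive root mod 317 iff 256^(φ(317)/q) ≢ 1 for every prime q | φ(317), i.e. q ∈ {2, 79}.
256^158 ≡ 1 (mod 317)  [q = 2: ≡ 1 ✗]
256^4 ≡ 232 (mod 317)  [q = 79: ≢ 1 ✓]
256^158 ≡ 1 shows ord(256) | 158, strictly less than φ(317); not a primitive root.

No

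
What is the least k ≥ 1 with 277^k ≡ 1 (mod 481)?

36

By Lagrange's theorem, ord_481(277) divides φ(481) = φ(13·37) = (13−1)·(37−1) = 12·36 = 432 = 2^4 · 3^3.
Divisors of 432: 1, 2, 3, 4, 6, 8, 9, 12, 16, 18, 24, 27, 36, 48, 54, 72, 108, 144, 216, 432.
Check 277^d mod 481 for each divisor in increasing order:
277^1 ≡ 277 (mod 481)
277^2 ≡ 250 (mod 481)
277^3 ≡ 467 (mod 481)
277^4 ≡ 451 (mod 481)
277^6 ≡ 196 (mod 481)
277^8 ≡ 419 (mod 481)
277^9 ≡ 142 (mod 481)
277^12 ≡ 417 (mod 481)
277^16 ≡ 477 (mod 481)
277^18 ≡ 443 (mod 481)
277^24 ≡ 248 (mod 481)
277^27 ≡ 376 (mod 481)
277^36 ≡ 1 (mod 481) ✓
So ord_481(277) = 36.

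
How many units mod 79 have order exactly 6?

2

φ(79) = 79 − 1 = 78 = 2 · 3 · 13.
(Z/79Z)^× is cyclic (|G| = 78); a cyclic group of order m has exactly φ(d) elements of each order d | m, and none otherwise.
6 = 2 · 3 divides 78, and φ(6) = 2.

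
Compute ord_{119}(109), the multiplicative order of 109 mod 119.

48

Since 109 ∈ (Z/119Z)^×, its order divides φ(119) = φ(7·17) = (7−1)·(17−1) = 6·16 = 96 = 2^5 · 3.
Divisors of 96: 1, 2, 3, 4, 6, 8, 12, 16, 24, 32, 48, 96.
Compute 109^d (mod 119) for the divisors d until we hit 1:
109^1 ≡ 109 (mod 119)
109^2 ≡ 100 (mod 119)
109^3 ≡ 71 (mod 119)
109^4 ≡ 4 (mod 119)
109^6 ≡ 43 (mod 119)
109^8 ≡ 16 (mod 119)
109^12 ≡ 64 (mod 119)
109^16 ≡ 18 (mod 119)
109^24 ≡ 50 (mod 119)
109^32 ≡ 86 (mod 119)
109^48 ≡ 1 (mod 119) ✓
Hence ord(109) = 48.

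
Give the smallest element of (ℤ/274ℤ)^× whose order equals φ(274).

φ(274) = φ(2)·φ(137) = 1·136 = 136 = 2^3 · 17.
Test candidates g = 2, 3, … against the prime factors q ∈ {2, 17} of φ(274): g is a generator iff g^(136/q) ≢ 1 for every such q.
g = 2: gcd(2, 274) = 2 > 1, not a unit — skip.
g = 3: 3^68 ≡ 273; 3^8 ≡ 259 — none is 1, so 3 is a primitive root.
The smallest primitive root modulo 274 is 3.

3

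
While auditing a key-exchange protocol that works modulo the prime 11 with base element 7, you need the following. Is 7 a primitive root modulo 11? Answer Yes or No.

φ(11) = 11 − 1 = 10 = 2 · 5.
7 is a primitive root mod 11 iff 7^(φ(11)/q) ≢ 1 for every prime q | φ(11), i.e. q ∈ {2, 5}.
7^5 ≡ 10 (mod 11)  [q = 2: ≢ 1 ✓]
7^2 ≡ 5 (mod 11)  [q = 5: ≢ 1 ✓]
Every test exponent gives a nontrivial residue, hence 7 generates the full group.

Yes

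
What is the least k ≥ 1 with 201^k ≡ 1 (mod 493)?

112

The order of 201 must divide φ(493) = φ(17·29) = (17−1)·(29−1) = 16·28 = 448 = 2^6 · 7.
Divisors of 448: 1, 2, 4, 7, 8, 14, 16, 28, 32, 56, 64, 112, 224, 448.
Compute 201^d (mod 493) for the divisors d until we hit 1:
201^1 ≡ 201 (mod 493)
201^2 ≡ 468 (mod 493)
201^4 ≡ 132 (mod 493)
201^7 ≡ 278 (mod 493)
201^8 ≡ 169 (mod 493)
201^14 ≡ 376 (mod 493)
201^16 ≡ 460 (mod 493)
201^28 ≡ 378 (mod 493)
201^32 ≡ 103 (mod 493)
201^56 ≡ 407 (mod 493)
201^64 ≡ 256 (mod 493)
201^112 ≡ 1 (mod 493) ✓
So ord_493(201) = 112.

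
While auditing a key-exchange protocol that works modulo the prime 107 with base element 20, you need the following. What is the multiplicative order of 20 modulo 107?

106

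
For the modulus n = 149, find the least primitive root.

2

φ(149) = 149 − 1 = 148 = 2^2 · 37.
Test candidates g = 2, 3, … against the prime factors q ∈ {2, 37} of φ(149): g is a generator iff g^(148/q) ≢ 1 for every such q.
g = 2: 2^74 ≡ 148; 2^4 ≡ 16 — none is 1, so 2 is a primitive root.
The smallest primitive root modulo 149 is 2.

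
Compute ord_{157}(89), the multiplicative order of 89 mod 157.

By Lagrange's theorem, ord_157(89) divides φ(157) = 157 − 1 = 156 = 2^2 · 3 · 13.
Divisors of 156: 1, 2, 3, 4, 6, 12, 13, 26, 39, 52, 78, 156.
Evaluate successive powers at the divisors of 156:
89^1 ≡ 89 (mod 157)
89^2 ≡ 71 (mod 157)
89^3 ≡ 39 (mod 157)
89^4 ≡ 17 (mod 157)
89^6 ≡ 108 (mod 157)
89^12 ≡ 46 (mod 157)
89^13 ≡ 12 (mod 157)
89^26 ≡ 144 (mod 157)
89^39 ≡ 1 (mod 157) ✓
So ord_157(89) = 39.

39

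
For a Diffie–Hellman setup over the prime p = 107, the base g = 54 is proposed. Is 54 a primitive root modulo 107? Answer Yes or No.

φ(107) = 107 − 1 = 106 = 2 · 53.
It suffices to check that the order of 54 is not a proper divisor of 106: compute 54^(106/q) for q ∈ {2, 53}.
54^53 ≡ 106 (mod 107)  [q = 2: ≢ 1 ✓]
54^2 ≡ 27 (mod 107)  [q = 53: ≢ 1 ✓]
Every test exponent gives a nontrivial residue, hence 54 generates the full group.

Yes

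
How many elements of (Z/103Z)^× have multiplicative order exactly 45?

0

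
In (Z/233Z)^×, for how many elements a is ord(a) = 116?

56

φ(233) = 233 − 1 = 232 = 2^3 · 29.
In a cyclic group of order 232, there are φ(d) elements of order d for each divisor d of 232, and zero for non-divisors.
116 = 2^2 · 29 divides 232, and φ(116) = 56.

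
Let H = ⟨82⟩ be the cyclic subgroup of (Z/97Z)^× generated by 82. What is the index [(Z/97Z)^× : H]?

ord(82) | φ(97) = 97 − 1 = 96 = 2^5 · 3.
Divisors of 96: 1, 2, 3, 4, 6, 8, 12, 16, 24, 32, 48, 96.
Check 82^d mod 97 for each divisor in increasing order:
82^1 ≡ 82
82^2 ≡ 31
82^3 ≡ 20
82^4 ≡ 88
82^6 ≡ 12
82^8 ≡ 81
82^12 ≡ 47
82^16 ≡ 62
82^24 ≡ 75
82^32 ≡ 61
82^48 ≡ 96
82^96 ≡ 1
Thus |⟨82⟩| = ord(82) = 96.
[(Z/97Z)^× : ⟨82⟩] = 96/96 = 1.

1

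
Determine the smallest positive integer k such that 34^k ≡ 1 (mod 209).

Since 34 ∈ (Z/209Z)^×, its order divides φ(209) = φ(11·19) = (11−1)·(19−1) = 10·18 = 180 = 2^2 · 3^2 · 5.
Divisors of 180: 1, 2, 3, 4, 5, 6, 9, 10, 12, 15, 18, 20, 30, 36, 45, 60, 90, 180.
Evaluate successive powers at the divisors of 180:
34^1 ≡ 34 (mod 209)
34^2 ≡ 111 (mod 209)
34^3 ≡ 12 (mod 209)
34^4 ≡ 199 (mod 209)
34^5 ≡ 78 (mod 209)
34^6 ≡ 144 (mod 209)
34^9 ≡ 56 (mod 209)
34^10 ≡ 23 (mod 209)
34^12 ≡ 45 (mod 209)
34^15 ≡ 122 (mod 209)
34^18 ≡ 1 (mod 209) ✓
Therefore the multiplicative order of 34 modulo 209 is 18.

18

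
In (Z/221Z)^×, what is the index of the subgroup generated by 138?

24

The order of 138 must divide φ(221) = φ(13·17) = (13−1)·(17−1) = 12·16 = 192 = 2^6 · 3.
Divisors of 192: 1, 2, 3, 4, 6, 8, 12, 16, 24, 32, 48, 64, 96, 192.
Check 138^d mod 221 for each divisor in increasing order:
138^1 ≡ 138
138^2 ≡ 38
138^3 ≡ 161
138^4 ≡ 118
138^6 ≡ 64
138^8 ≡ 1
The order of 138 is 8, so the subgroup it generates has 8 elements.
[(Z/221Z)^× : ⟨138⟩] = 192/8 = 24.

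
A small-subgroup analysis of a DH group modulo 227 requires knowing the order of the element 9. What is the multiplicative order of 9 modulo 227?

113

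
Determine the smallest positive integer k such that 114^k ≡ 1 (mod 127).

The order of 114 must divide φ(127) = 127 − 1 = 126 = 2 · 3^2 · 7.
Divisors of 126: 1, 2, 3, 6, 7, 9, 14, 18, 21, 42, 63, 126.
Test each divisor d:
114^1 ≡ 114 (mod 127)
114^2 ≡ 42 (mod 127)
114^3 ≡ 89 (mod 127)
114^6 ≡ 47 (mod 127)
114^7 ≡ 24 (mod 127)
114^9 ≡ 119 (mod 127)
114^14 ≡ 68 (mod 127)
114^18 ≡ 64 (mod 127)
114^21 ≡ 108 (mod 127)
114^42 ≡ 107 (mod 127)
114^63 ≡ 126 (mod 127)
114^126 ≡ 1 (mod 127) ✓
Hence ord(114) = 126.

126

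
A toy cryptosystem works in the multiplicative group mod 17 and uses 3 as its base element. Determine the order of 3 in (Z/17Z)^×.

16

Since 3 ∈ (Z/17Z)^×, its order divides φ(17) = 17 − 1 = 16 = 2^4.
Divisors of 16: 1, 2, 4, 8, 16.
Test each divisor d:
3^1 ≡ 3 (mod 17)
3^2 ≡ 9 (mod 17)
3^4 ≡ 13 (mod 17)
3^8 ≡ 16 (mod 17)
3^16 ≡ 1 (mod 17) ✓
Hence ord(3) = 16.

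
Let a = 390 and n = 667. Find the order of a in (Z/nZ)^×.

ord(390) | φ(667) = φ(23·29) = (23−1)·(29−1) = 22·28 = 616 = 2^3 · 7 · 11.
Divisors of 616: 1, 2, 4, 7, 8, 11, 14, 22, 28, 44, 56, 77, 88, 154, 308, 616.
Check 390^d mod 667 for each divisor in increasing order:
390^1 ≡ 390 (mod 667)
390^2 ≡ 24 (mod 667)
390^4 ≡ 576 (mod 667)
390^7 ≡ 666 (mod 667)
390^8 ≡ 277 (mod 667)
390^11 ≡ 91 (mod 667)
390^14 ≡ 1 (mod 667) ✓
So ord_667(390) = 14.

14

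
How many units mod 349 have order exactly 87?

φ(349) = 349 − 1 = 348 = 2^2 · 3 · 29.
In a cyclic group of order 348, there are φ(d) elements of order d for each divisor d of 348, and zero for non-divisors.
87 = 3 · 29 divides 348, and φ(87) = 56.

56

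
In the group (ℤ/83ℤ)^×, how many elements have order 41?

40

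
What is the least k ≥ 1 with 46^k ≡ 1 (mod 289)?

272

The order of 46 must divide φ(289) = φ(17^2) = 17·(17−1) = 272 = 2^4 · 17.
Divisors of 272: 1, 2, 4, 8, 16, 17, 34, 68, 136, 272.
Test each divisor d:
46^1 ≡ 46 (mod 289)
46^2 ≡ 93 (mod 289)
46^4 ≡ 268 (mod 289)
46^8 ≡ 152 (mod 289)
46^16 ≡ 273 (mod 289)
46^17 ≡ 131 (mod 289)
46^34 ≡ 110 (mod 289)
46^68 ≡ 251 (mod 289)
46^136 ≡ 288 (mod 289)
46^272 ≡ 1 (mod 289) ✓
Therefore the multiplicative order of 46 modulo 289 is 272.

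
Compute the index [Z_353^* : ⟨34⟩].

8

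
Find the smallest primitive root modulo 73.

5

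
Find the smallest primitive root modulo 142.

7

φ(142) = φ(2)·φ(71) = 1·70 = 70 = 2 · 5 · 7.
Test candidates g = 2, 3, … against the prime factors q ∈ {2, 5, 7} of φ(142): g is a generator iff g^(70/q) ≢ 1 for every such q.
g = 2: gcd(2, 142) = 2 > 1, not a unit — skip.
g = 3: 3^35 ≡ 1 — hits 1, so not a primitive root.
g = 4: gcd(4, 142) = 2 > 1, not a unit — skip.
g = 5: 5^35 ≡ 1 — hits 1, so not a primitive root.
g = 6: gcd(6, 142) = 2 > 1, not a unit — skip.
g = 7: 7^35 ≡ 141; 7^14 ≡ 125; 7^10 ≡ 45 — none is 1, so 7 is a primitive root.
So 7 is the smallest generator of (Z/142Z)^×.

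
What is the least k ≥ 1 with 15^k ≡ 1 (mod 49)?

The order of 15 must divide φ(49) = φ(7^2) = 7·(7−1) = 42 = 2 · 3 · 7.
Divisors of 42: 1, 2, 3, 6, 7, 14, 21, 42.
Test each divisor d:
15^1 ≡ 15 (mod 49)
15^2 ≡ 29 (mod 49)
15^3 ≡ 43 (mod 49)
15^6 ≡ 36 (mod 49)
15^7 ≡ 1 (mod 49) ✓
Hence ord(15) = 7.

7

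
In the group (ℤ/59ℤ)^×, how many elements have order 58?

φ(59) = 59 − 1 = 58 = 2 · 29.
In a cyclic group of order 58, there are φ(d) elements of order d for each divisor d of 58, and zero for non-divisors.
58 = 2 · 29 divides 58, and φ(58) = 28.

28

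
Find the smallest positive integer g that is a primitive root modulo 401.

3

φ(401) = 401 − 1 = 400 = 2^4 · 5^2.
g is a primitive root iff g^(400/q) ≢ 1 (mod 401) for each prime q ∈ {2, 5}.
g = 2: 2^200 ≡ 1 — hits 1, so not a primitive root.
g = 3: 3^200 ≡ 400; 3^80 ≡ 72 — none is 1, so 3 is a primitive root.
Hence the least primitive root of 401 is 3.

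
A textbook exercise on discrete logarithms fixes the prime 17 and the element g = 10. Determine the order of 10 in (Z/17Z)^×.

Since 10 ∈ (Z/17Z)^×, its order divides φ(17) = 17 − 1 = 16 = 2^4.
Divisors of 16: 1, 2, 4, 8, 16.
Test each divisor d:
10^1 ≡ 10
10^2 ≡ 15
10^4 ≡ 4
10^8 ≡ 16
10^16 ≡ 1
Therefore the multiplicative order of 10 modulo 17 is 16.

16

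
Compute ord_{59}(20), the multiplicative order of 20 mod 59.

Since 20 ∈ (Z/59Z)^×, its order divides φ(59) = 59 − 1 = 58 = 2 · 29.
Divisors of 58: 1, 2, 29, 58.
Compute 20^d (mod 59) for the divisors d until we hit 1:
20^1 ≡ 20 (mod 59)
20^2 ≡ 46 (mod 59)
20^29 ≡ 1 (mod 59) ✓
Hence ord(20) = 29.

29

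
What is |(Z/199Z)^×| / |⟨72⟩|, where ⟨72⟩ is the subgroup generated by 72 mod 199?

2

The order of 72 must divide φ(199) = 199 − 1 = 198 = 2 · 3^2 · 11.
Divisors of 198: 1, 2, 3, 6, 9, 11, 18, 22, 33, 66, 99, 198.
Compute 72^d (mod 199) for the divisors d until we hit 1:
72^1 ≡ 72 (mod 199)
72^2 ≡ 10 (mod 199)
72^3 ≡ 123 (mod 199)
72^6 ≡ 5 (mod 199)
72^9 ≡ 18 (mod 199)
72^11 ≡ 180 (mod 199)
72^18 ≡ 125 (mod 199)
72^22 ≡ 162 (mod 199)
72^33 ≡ 106 (mod 199)
72^66 ≡ 92 (mod 199)
72^99 ≡ 1 (mod 199) ✓
So ord_199(72) = 99, hence |⟨72⟩| = 99.
[(Z/199Z)^× : ⟨72⟩] = 198/99 = 2.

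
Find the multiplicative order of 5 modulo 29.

14

ord(5) | φ(29) = 29 − 1 = 28 = 2^2 · 7.
Divisors of 28: 1, 2, 4, 7, 14, 28.
Check 5^d mod 29 for each divisor in increasing order:
5^1 ≡ 5 (mod 29)
5^2 ≡ 25 (mod 29)
5^4 ≡ 16 (mod 29)
5^7 ≡ 28 (mod 29)
5^14 ≡ 1 (mod 29) ✓
The smallest such exponent is 14, so the order of 5 is 14.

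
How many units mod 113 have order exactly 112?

φ(113) = 113 − 1 = 112 = 2^4 · 7.
Since (Z/113Z)^× is cyclic of order 112, the number of elements of order d is φ(d) when d | 112 and 0 otherwise.
112 = 2^4 · 7 divides 112, and φ(112) = 48.

48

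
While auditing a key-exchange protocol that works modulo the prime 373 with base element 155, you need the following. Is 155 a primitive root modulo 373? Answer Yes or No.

φ(373) = 373 − 1 = 372 = 2^2 · 3 · 31.
Test 155^(372/q) mod 373 for each prime factor q of 372:
155^186 ≡ 372 (mod 373)  [q = 2: ≢ 1 ✓]
155^124 ≡ 284 (mod 373)  [q = 3: ≢ 1 ✓]
155^12 ≡ 215 (mod 373)  [q = 31: ≢ 1 ✓]
Every test exponent gives a nontrivial residue, hence 155 generates the full group.

Yes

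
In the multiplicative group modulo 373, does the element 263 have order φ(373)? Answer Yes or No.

Yes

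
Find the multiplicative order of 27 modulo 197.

196

Since 27 ∈ (Z/197Z)^×, its order divides φ(197) = 197 − 1 = 196 = 2^2 · 7^2.
Divisors of 196: 1, 2, 4, 7, 14, 28, 49, 98, 196.
Compute 27^d (mod 197) for the divisors d until we hit 1:
27^1 ≡ 27
27^2 ≡ 138
27^4 ≡ 132
27^7 ≡ 120
27^14 ≡ 19
27^28 ≡ 164
27^49 ≡ 14
27^98 ≡ 196
27^196 ≡ 1
So ord_197(27) = 196.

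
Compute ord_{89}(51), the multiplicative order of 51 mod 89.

ord(51) | φ(89) = 89 − 1 = 88 = 2^3 · 11.
Divisors of 88: 1, 2, 4, 8, 11, 22, 44, 88.
Test each divisor d:
51^1 ≡ 51
51^2 ≡ 20
51^4 ≡ 44
51^8 ≡ 67
51^11 ≡ 77
51^22 ≡ 55
51^44 ≡ 88
51^88 ≡ 1
So ord_89(51) = 88.

88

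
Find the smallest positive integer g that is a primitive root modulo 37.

φ(37) = 37 − 1 = 36 = 2^2 · 3^2.
g is a primitive root iff g^(36/q) ≢ 1 (mod 37) for each prime q ∈ {2, 3}.
g = 2: 2^18 ≡ 36; 2^12 ≡ 26 — none is 1, so 2 is a primitive root.
Hence the least primitive root of 37 is 2.

2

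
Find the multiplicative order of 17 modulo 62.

30

Since 17 ∈ (Z/62Z)^×, its order divides φ(62) = φ(2)·φ(31) = 1·30 = 30 = 2 · 3 · 5.
Divisors of 30: 1, 2, 3, 5, 6, 10, 15, 30.
Check 17^d mod 62 for each divisor in increasing order:
17^1 ≡ 17 (mod 62)
17^2 ≡ 41 (mod 62)
17^3 ≡ 15 (mod 62)
17^5 ≡ 57 (mod 62)
17^6 ≡ 39 (mod 62)
17^10 ≡ 25 (mod 62)
17^15 ≡ 61 (mod 62)
17^30 ≡ 1 (mod 62) ✓
The smallest such exponent is 30, so the order of 17 is 30.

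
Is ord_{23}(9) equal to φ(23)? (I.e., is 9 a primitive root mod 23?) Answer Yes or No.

No

φ(23) = 23 − 1 = 22 = 2 · 11.
It suffices to check that the order of 9 is not a proper divisor of 22: compute 9^(22/q) for q ∈ {2, 11}.
9^11 ≡ 1 (mod 23)  [q = 2: ≡ 1 ✗]
9^2 ≡ 12 (mod 23)  [q = 11: ≢ 1 ✓]
9^11 ≡ 1 shows ord(9) | 11, strictly less than φ(23); not a primitive root.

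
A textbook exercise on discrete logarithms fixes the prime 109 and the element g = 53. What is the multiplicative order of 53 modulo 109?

By Lagrange's theorem, ord_109(53) divides φ(109) = 109 − 1 = 108 = 2^2 · 3^3.
Divisors of 108: 1, 2, 3, 4, 6, 9, 12, 18, 27, 36, 54, 108.
Compute 53^d (mod 109) for the divisors d until we hit 1:
53^1 ≡ 53
53^2 ≡ 84
53^3 ≡ 92
53^4 ≡ 80
53^6 ≡ 71
53^9 ≡ 101
53^12 ≡ 27
53^18 ≡ 64
53^27 ≡ 33
53^36 ≡ 63
53^54 ≡ 108
53^108 ≡ 1
The smallest such exponent is 108, so the order of 53 is 108.

108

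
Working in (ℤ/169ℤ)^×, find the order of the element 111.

156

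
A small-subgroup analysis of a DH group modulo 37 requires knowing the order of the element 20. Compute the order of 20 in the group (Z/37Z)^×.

ord(20) | φ(37) = 37 − 1 = 36 = 2^2 · 3^2.
Divisors of 36: 1, 2, 3, 4, 6, 9, 12, 18, 36.
Test each divisor d:
20^1 ≡ 20
20^2 ≡ 30
20^3 ≡ 8
20^4 ≡ 12
20^6 ≡ 27
20^9 ≡ 31
20^12 ≡ 26
20^18 ≡ 36
20^36 ≡ 1
The smallest such exponent is 36, so the order of 20 is 36.

36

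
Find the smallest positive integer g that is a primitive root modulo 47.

φ(47) = 47 − 1 = 46 = 2 · 23.
g is a primitive root iff g^(46/q) ≢ 1 (mod 47) for each prime q ∈ {2, 23}.
g = 2: 2^23 ≡ 1 — hits 1, so not a primitive root.
g = 3: 3^23 ≡ 1 — hits 1, so not a primitive root.
g = 4: 4^23 ≡ 1 — hits 1, so not a primitive root.
g = 5: 5^23 ≡ 46; 5^2 ≡ 25 — none is 1, so 5 is a primitive root.
So 5 is the smallest generator of (Z/47Z)^×.

5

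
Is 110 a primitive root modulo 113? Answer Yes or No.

Yes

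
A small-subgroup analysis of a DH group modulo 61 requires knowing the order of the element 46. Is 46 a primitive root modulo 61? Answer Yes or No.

φ(61) = 61 − 1 = 60 = 2^2 · 3 · 5.
Test 46^(60/q) mod 61 for each prime factor q of 60:
46^30 ≡ 1 (mod 61)  [q = 2: ≡ 1 ✗]
46^20 ≡ 47 (mod 61)  [q = 3: ≢ 1 ✓]
46^12 ≡ 58 (mod 61)  [q = 5: ≢ 1 ✓]
The check at q = 2 fails, so 46 generates a proper subgroup.

No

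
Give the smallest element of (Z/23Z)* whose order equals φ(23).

φ(23) = 23 − 1 = 22 = 2 · 11.
Test candidates g = 2, 3, … against the prime factors q ∈ {2, 11} of φ(23): g is a generator iff g^(22/q) ≢ 1 for every such q.
g = 2: 2^11 ≡ 1 — hits 1, so not a primitive root.
g = 3: 3^11 ≡ 1 — hits 1, so not a primitive root.
g = 4: 4^11 ≡ 1 — hits 1, so not a primitive root.
g = 5: 5^11 ≡ 22; 5^2 ≡ 2 — none is 1, so 5 is a primitive root.
The smallest primitive root modulo 23 is 5.

5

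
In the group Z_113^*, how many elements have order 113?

0

φ(113) = 113 − 1 = 112 = 2^4 · 7.
In a cyclic group of order 112, there are φ(d) elements of order d for each divisor d of 112, and zero for non-divisors.
Here 112 is not a multiple of 113, so there are no elements of order 113.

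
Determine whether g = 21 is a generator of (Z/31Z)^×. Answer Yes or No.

φ(31) = 31 − 1 = 30 = 2 · 3 · 5.
An element g generates (Z/31Z)^× iff g^(30/q) ≢ 1 (mod 31) for each prime q ∈ {2, 3, 5}.
21^15 ≡ 30 (mod 31)  [q = 2: ≢ 1 ✓]
21^10 ≡ 5 (mod 31)  [q = 3: ≢ 1 ✓]
21^6 ≡ 2 (mod 31)  [q = 5: ≢ 1 ✓]
All checks pass, so 21 has order 30 and is a primitive root modulo 31.

Yes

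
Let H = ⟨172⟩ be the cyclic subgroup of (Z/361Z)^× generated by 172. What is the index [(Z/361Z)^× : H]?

The order of 172 must divide φ(361) = φ(19^2) = 19·(19−1) = 342 = 2 · 3^2 · 19.
Divisors of 342: 1, 2, 3, 6, 9, 18, 19, 38, 57, 114, 171, 342.
Test each divisor d:
172^1 ≡ 172
172^2 ≡ 343
172^3 ≡ 153
172^6 ≡ 305
172^9 ≡ 96
172^18 ≡ 191
172^19 ≡ 1
Thus |⟨172⟩| = ord(172) = 19.
The index is φ(361) / ord(172) = 342 / 19 = 18.

18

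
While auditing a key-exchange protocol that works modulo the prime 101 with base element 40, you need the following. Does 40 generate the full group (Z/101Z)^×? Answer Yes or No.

φ(101) = 101 − 1 = 100 = 2^2 · 5^2.
It suffices to check that the order of 40 is not a proper divisor of 100: compute 40^(100/q) for q ∈ {2, 5}.
40^50 ≡ 100 (mod 101)  [q = 2: ≢ 1 ✓]
40^20 ≡ 36 (mod 101)  [q = 5: ≢ 1 ✓]
Every test exponent gives a nontrivial residue, hence 40 generates the full group.

Yes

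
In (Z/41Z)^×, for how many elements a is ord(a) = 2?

φ(41) = 41 − 1 = 40 = 2^3 · 5.
(Z/41Z)^× is cyclic (|G| = 40); a cyclic group of order m has exactly φ(d) elements of each order d | m, and none otherwise.
2 | 40, and φ(2) = 2 − 1 = 1.

1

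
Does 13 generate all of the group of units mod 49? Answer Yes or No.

φ(49) = φ(7^2) = 7·(7−1) = 42 = 2 · 3 · 7.
An element g generates (Z/49Z)^× iff g^(42/q) ≢ 1 (mod 49) for each prime q ∈ {2, 3, 7}.
13^21 ≡ 48 (mod 49)  [q = 2: ≢ 1 ✓]
13^14 ≡ 1 (mod 49)  [q = 3: ≡ 1 ✗]
13^6 ≡ 15 (mod 49)  [q = 7: ≢ 1 ✓]
13^14 ≡ 1 shows ord(13) | 14, strictly less than φ(49); not a primitive root.

No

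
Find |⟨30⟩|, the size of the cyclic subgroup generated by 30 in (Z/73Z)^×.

The order of 30 must divide φ(73) = 73 − 1 = 72 = 2^3 · 3^2.
Divisors of 72: 1, 2, 3, 4, 6, 8, 9, 12, 18, 24, 36, 72.
Compute 30^d (mod 73) for the divisors d until we hit 1:
30^1 ≡ 30 (mod 73)
30^2 ≡ 24 (mod 73)
30^3 ≡ 63 (mod 73)
30^4 ≡ 65 (mod 73)
30^6 ≡ 27 (mod 73)
30^8 ≡ 64 (mod 73)
30^9 ≡ 22 (mod 73)
30^12 ≡ 72 (mod 73)
30^18 ≡ 46 (mod 73)
30^24 ≡ 1 (mod 73) ✓
Therefore the multiplicative order of 30 modulo 73 is 24.

24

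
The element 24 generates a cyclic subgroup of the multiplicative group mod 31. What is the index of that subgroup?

ord(24) | φ(31) = 31 − 1 = 30 = 2 · 3 · 5.
Divisors of 30: 1, 2, 3, 5, 6, 10, 15, 30.
Evaluate successive powers at the divisors of 30:
24^1 ≡ 24 (mod 31)
24^2 ≡ 18 (mod 31)
24^3 ≡ 29 (mod 31)
24^5 ≡ 26 (mod 31)
24^6 ≡ 4 (mod 31)
24^10 ≡ 25 (mod 31)
24^15 ≡ 30 (mod 31)
24^30 ≡ 1 (mod 31) ✓
Thus |⟨24⟩| = ord(24) = 30.
The index is φ(31) / ord(24) = 30 / 30 = 1.

1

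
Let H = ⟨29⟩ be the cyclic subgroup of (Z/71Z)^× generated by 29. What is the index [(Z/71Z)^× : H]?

2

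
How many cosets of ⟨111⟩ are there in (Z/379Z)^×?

The order of 111 must divide φ(379) = 379 − 1 = 378 = 2 · 3^3 · 7.
Divisors of 378: 1, 2, 3, 6, 7, 9, 14, 18, 21, 27, 42, 54, 63, 126, 189, 378.
Evaluate successive powers at the divisors of 378:
111^1 ≡ 111 (mod 379)
111^2 ≡ 193 (mod 379)
111^3 ≡ 199 (mod 379)
111^6 ≡ 185 (mod 379)
111^7 ≡ 69 (mod 379)
111^9 ≡ 52 (mod 379)
111^14 ≡ 213 (mod 379)
111^18 ≡ 51 (mod 379)
111^21 ≡ 295 (mod 379)
111^27 ≡ 378 (mod 379)
111^42 ≡ 234 (mod 379)
111^54 ≡ 1 (mod 379) ✓
The order of 111 is 54, so the subgroup it generates has 54 elements.
The index is φ(379) / ord(111) = 378 / 54 = 7.

7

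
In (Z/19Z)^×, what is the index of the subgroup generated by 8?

The order of 8 must divide φ(19) = 19 − 1 = 18 = 2 · 3^2.
Divisors of 18: 1, 2, 3, 6, 9, 18.
Check 8^d mod 19 for each divisor in increasing order:
8^1 ≡ 8
8^2 ≡ 7
8^3 ≡ 18
8^6 ≡ 1
The order of 8 is 6, so the subgroup it generates has 6 elements.
The index is φ(19) / ord(8) = 18 / 6 = 3.

3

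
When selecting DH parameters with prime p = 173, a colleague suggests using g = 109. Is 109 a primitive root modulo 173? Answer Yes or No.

φ(173) = 173 − 1 = 172 = 2^2 · 43.
109 is a primitive root mod 173 iff 109^(φ(173)/q) ≢ 1 for every prime q | φ(173), i.e. q ∈ {2, 43}.
109^86 ≡ 1 (mod 173)  [q = 2: ≡ 1 ✗]
109^4 ≡ 22 (mod 173)  [q = 43: ≢ 1 ✓]
Since 109^86 ≡ 1, the order of 109 divides 86 < 172, so 109 is not a primitive root.

No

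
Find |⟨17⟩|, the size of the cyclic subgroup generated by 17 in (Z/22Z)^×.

10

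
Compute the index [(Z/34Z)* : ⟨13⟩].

4

ord(13) | φ(34) = φ(2)·φ(17) = 1·16 = 16 = 2^4.
Divisors of 16: 1, 2, 4, 8, 16.
Compute 13^d (mod 34) for the divisors d until we hit 1:
13^1 ≡ 13
13^2 ≡ 33
13^4 ≡ 1
The order of 13 is 4, so the subgroup it generates has 4 elements.
The index is φ(34) / ord(13) = 16 / 4 = 4.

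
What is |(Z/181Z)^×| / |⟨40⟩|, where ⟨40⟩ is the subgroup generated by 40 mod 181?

3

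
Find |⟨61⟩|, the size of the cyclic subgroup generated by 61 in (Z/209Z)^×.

90

Since 61 ∈ (Z/209Z)^×, its order divides φ(209) = φ(11·19) = (11−1)·(19−1) = 10·18 = 180 = 2^2 · 3^2 · 5.
Divisors of 180: 1, 2, 3, 4, 5, 6, 9, 10, 12, 15, 18, 20, 30, 36, 45, 60, 90, 180.
Compute 61^d (mod 209) for the divisors d until we hit 1:
61^1 ≡ 61 (mod 209)
61^2 ≡ 168 (mod 209)
61^3 ≡ 7 (mod 209)
61^4 ≡ 9 (mod 209)
61^5 ≡ 131 (mod 209)
61^6 ≡ 49 (mod 209)
61^9 ≡ 134 (mod 209)
61^10 ≡ 23 (mod 209)
61^12 ≡ 102 (mod 209)
61^15 ≡ 87 (mod 209)
61^18 ≡ 191 (mod 209)
61^20 ≡ 111 (mod 209)
61^30 ≡ 45 (mod 209)
61^36 ≡ 115 (mod 209)
61^45 ≡ 153 (mod 209)
61^60 ≡ 144 (mod 209)
61^90 ≡ 1 (mod 209) ✓
The smallest such exponent is 90, so the order of 61 is 90.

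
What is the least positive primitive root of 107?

2

φ(107) = 107 − 1 = 106 = 2 · 53.
Test candidates g = 2, 3, … against the prime factors q ∈ {2, 53} of φ(107): g is a generator iff g^(106/q) ≢ 1 for every such q.
g = 2: 2^53 ≡ 106; 2^2 ≡ 4 — none is 1, so 2 is a primitive root.
So 2 is the smallest generator of (Z/107Z)^×.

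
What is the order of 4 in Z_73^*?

9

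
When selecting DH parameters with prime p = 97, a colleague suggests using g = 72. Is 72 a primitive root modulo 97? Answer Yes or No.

φ(97) = 97 − 1 = 96 = 2^5 · 3.
An element g generates (Z/97Z)^× iff g^(96/q) ≢ 1 (mod 97) for each prime q ∈ {2, 3}.
72^48 ≡ 1 (mod 97)  [q = 2: ≡ 1 ✗]
72^32 ≡ 61 (mod 97)  [q = 3: ≢ 1 ✓]
The check at q = 2 fails, so 72 generates a proper subgroup.

No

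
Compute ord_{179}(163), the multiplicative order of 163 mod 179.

178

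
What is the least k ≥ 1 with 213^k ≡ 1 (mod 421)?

420

ord(213) | φ(421) = 421 − 1 = 420 = 2^2 · 3 · 5 · 7.
Divisors of 420: 1, 2, 3, 4, 5, 6, 7, 10, 12, 14, 15, 20, 21, 28, 30, 35, 42, 60, 70, 84, 105, 140, 210, 420.
Test each divisor d:
213^1 ≡ 213 (mod 421)
213^2 ≡ 322 (mod 421)
213^3 ≡ 384 (mod 421)
213^4 ≡ 118 (mod 421)
213^5 ≡ 295 (mod 421)
213^6 ≡ 106 (mod 421)
213^7 ≡ 265 (mod 421)
213^10 ≡ 299 (mod 421)
213^12 ≡ 290 (mod 421)
213^14 ≡ 339 (mod 421)
213^15 ≡ 216 (mod 421)
213^20 ≡ 149 (mod 421)
213^21 ≡ 162 (mod 421)
213^28 ≡ 409 (mod 421)
213^30 ≡ 346 (mod 421)
213^35 ≡ 188 (mod 421)
213^42 ≡ 142 (mod 421)
213^60 ≡ 152 (mod 421)
213^70 ≡ 401 (mod 421)
213^84 ≡ 377 (mod 421)
213^105 ≡ 29 (mod 421)
213^140 ≡ 400 (mod 421)
213^210 ≡ 420 (mod 421)
213^420 ≡ 1 (mod 421) ✓
Therefore the multiplicative order of 213 modulo 421 is 420.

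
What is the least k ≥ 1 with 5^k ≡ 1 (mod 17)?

16

The order of 5 must divide φ(17) = 17 − 1 = 16 = 2^4.
Divisors of 16: 1, 2, 4, 8, 16.
Evaluate successive powers at the divisors of 16:
5^1 ≡ 5
5^2 ≡ 8
5^4 ≡ 13
5^8 ≡ 16
5^16 ≡ 1
The smallest such exponent is 16, so the order of 5 is 16.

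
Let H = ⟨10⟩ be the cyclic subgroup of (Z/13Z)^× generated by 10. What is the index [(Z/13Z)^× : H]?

2

ord(10) | φ(13) = 13 − 1 = 12 = 2^2 · 3.
Divisors of 12: 1, 2, 3, 4, 6, 12.
Evaluate successive powers at the divisors of 12:
10^1 ≡ 10
10^2 ≡ 9
10^3 ≡ 12
10^4 ≡ 3
10^6 ≡ 1
So ord_13(10) = 6, hence |⟨10⟩| = 6.
The index is φ(13) / ord(10) = 12 / 6 = 2.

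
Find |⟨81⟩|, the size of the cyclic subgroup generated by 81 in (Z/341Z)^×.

Since 81 ∈ (Z/341Z)^×, its order divides φ(341) = φ(11·31) = (11−1)·(31−1) = 10·30 = 300 = 2^2 · 3 · 5^2.
Divisors of 300: 1, 2, 3, 4, 5, 6, 10, 12, 15, 20, 25, 30, 50, 60, 75, 100, 150, 300.
Check 81^d mod 341 for each divisor in increasing order:
81^1 ≡ 81
81^2 ≡ 82
81^3 ≡ 163
81^4 ≡ 245
81^5 ≡ 67
81^6 ≡ 312
81^10 ≡ 56
81^12 ≡ 159
81^15 ≡ 1
The smallest such exponent is 15, so the order of 81 is 15.

15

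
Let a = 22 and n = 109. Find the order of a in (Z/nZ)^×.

27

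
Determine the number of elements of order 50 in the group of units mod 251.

20

φ(251) = 251 − 1 = 250 = 2 · 5^3.
In a cyclic group of order 250, there are φ(d) elements of order d for each divisor d of 250, and zero for non-divisors.
50 = 2 · 5^2 divides 250, and φ(50) = 20.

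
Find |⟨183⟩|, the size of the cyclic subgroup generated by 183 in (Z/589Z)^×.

30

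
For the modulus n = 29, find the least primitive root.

2

φ(29) = 29 − 1 = 28 = 2^2 · 7.
g is a primitive root iff g^(28/q) ≢ 1 (mod 29) for each prime q ∈ {2, 7}.
g = 2: 2^14 ≡ 28; 2^4 ≡ 16 — none is 1, so 2 is a primitive root.
The smallest primitive root modulo 29 is 2.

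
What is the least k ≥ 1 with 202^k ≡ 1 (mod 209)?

Since 202 ∈ (Z/209Z)^×, its order divides φ(209) = φ(11·19) = (11−1)·(19−1) = 10·18 = 180 = 2^2 · 3^2 · 5.
Divisors of 180: 1, 2, 3, 4, 5, 6, 9, 10, 12, 15, 18, 20, 30, 36, 45, 60, 90, 180.
Check 202^d mod 209 for each divisor in increasing order:
202^1 ≡ 202
202^2 ≡ 49
202^3 ≡ 75
202^4 ≡ 102
202^5 ≡ 122
202^6 ≡ 191
202^9 ≡ 113
202^10 ≡ 45
202^12 ≡ 115
202^15 ≡ 56
202^18 ≡ 20
202^20 ≡ 144
202^30 ≡ 1
The smallest such exponent is 30, so the order of 202 is 30.

30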